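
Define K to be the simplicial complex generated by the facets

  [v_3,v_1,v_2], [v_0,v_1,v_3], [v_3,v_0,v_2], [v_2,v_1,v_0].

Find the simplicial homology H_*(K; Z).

H_0 = Z,  H_1 = 0,  H_2 = Z.

We work with the vertex ordering v_0 < v_1 < v_2 < v_3. The simplices of K, each written with vertices in increasing order, are:

  0-simplices (4): [v_0], [v_1], [v_2], [v_3]
  1-simplices (6): [v_0,v_1], [v_0,v_2], [v_0,v_3], [v_1,v_2], [v_1,v_3], [v_2,v_3]
  2-simplices (4): [v_0,v_1,v_2], [v_0,v_1,v_3], [v_0,v_2,v_3], [v_1,v_2,v_3]

so the chain groups are C_0 ≅ Z^4, C_1 ≅ Z^6, C_2 ≅ Z^4.

∂_1: C_1 → C_0 sends each edge [p,q] (with p < q) to q − p. For instance
  ∂[v_0,v_1] = [v_1] − [v_0].
As a 4×6 matrix over Z this has rank 3, with invariant factors (1,1,1).

The boundary map ∂_2: C_2 → C_1 maps a triangle to the signed sum of its edges. For instance
  ∂[v_0,v_1,v_2] = [v_1,v_2] − [v_0,v_2] + [v_0,v_1],
  ∂[v_1,v_2,v_3] = [v_2,v_3] − [v_1,v_3] + [v_1,v_2].
The resulting 6×4 matrix has rank 3, and its Smith normal form has invariant factors (1,1,1).

Reading off H_k = ker ∂_k / im ∂_{k+1}:

  H_0: rank C_0 − rank ∂_1 = 4 − 3 = 1, and the invariant factors of ∂_1 are all 1, so H_0 ≅ Z.
  H_1: rank ker ∂_1 − rank ∂_2 = (6 − 3) − 3 = 0, and the invariant factors of ∂_2 are all 1, so H_1 ≅ 0.
  H_2: rank ker ∂_2 − rank ∂_3 = (4 − 3) − 0 = 1, and there is no ∂_3, so H_2 ≅ Z.

As a check, the Euler characteristic is 4 − 6 + 4 = 2, which agrees with 1 − 0 + 1 = 2.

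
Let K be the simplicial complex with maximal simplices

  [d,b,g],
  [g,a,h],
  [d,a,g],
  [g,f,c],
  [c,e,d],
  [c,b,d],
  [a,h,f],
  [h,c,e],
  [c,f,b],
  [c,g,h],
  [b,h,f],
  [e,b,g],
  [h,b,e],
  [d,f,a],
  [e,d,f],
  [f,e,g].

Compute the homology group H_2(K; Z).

We work with the vertex ordering a < b < c < d < e < f < g < h. The simplices of K, each written with vertices in increasing order, are:

  0-simplices (8): a, b, c, d, e, f, g, h
  1-simplices (24): ad, af, ag, ah, bc, bd, be, bf, bg, bh, cd, ce, cf, cg, ch, de, df, dg, ef, eg, eh, fg, fh, gh
  2-simplices (16): adf, adg, afh, agh, bcd, bcf, bdg, beg, beh, bfh, cde, ceh, cfg, cgh, def, efg

Hence C_0 ≅ Z^8, C_1 ≅ Z^24, C_2 ≅ Z^16.

Boundary ∂_1: C_1 → C_0 is given by ∂[p,q] = [q] − [p].
This gives a 8×24 integer matrix of rank 7; reducing to Smith normal form yields diagonal entries (1,1,1,1,1,1,1).

Boundary ∂_2: C_2 → C_1 acts by ∂[p,q,r] = [q,r] − [p,r] + [p,q]. For instance
  ∂bcd = cd − bd + bc,
  ∂agh = gh − ah + ag.
As a 24×16 matrix over Z this has rank 15, with invariant factors (1,1,1,1,1,1,1,1,1,1,1,1,1,1,1).

Reading off H_k = ker ∂_k / im ∂_{k+1}:

  H_2: rank ker ∂_2 − rank ∂_3 = (16 − 15) − 0 = 1, and there is no ∂_3, so H_2 ≅ Z.

H_2 = Z.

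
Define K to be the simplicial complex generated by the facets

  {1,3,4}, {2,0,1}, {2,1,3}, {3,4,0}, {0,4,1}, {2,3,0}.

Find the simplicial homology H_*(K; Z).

We work with the vertex ordering 0 < 1 < 2 < 3 < 4. The simplices of K, each written with vertices in increasing order, are:

  0-simplices (5): [0], [1], [2], [3], [4]
  1-simplices (9): [0,1], [0,2], [0,3], [0,4], [1,2], [1,3], [1,4], [2,3], [3,4]
  2-simplices (6): [0,1,2], [0,1,4], [0,2,3], [0,3,4], [1,2,3], [1,3,4]

Hence C_0 ≅ Z^5, C_1 ≅ Z^9, C_2 ≅ Z^6.

The boundary map ∂_1: C_1 → C_0 is given by ∂[p,q] = [q] − [p]. For instance
  ∂[1,3] = [3] − [1].
The resulting 5×9 matrix has rank 4, and its Smith normal form has invariant factors (1,1,1,1).

The boundary map ∂_2: C_2 → C_1 acts by ∂[p,q,r] = [q,r] − [p,r] + [p,q]. For instance
  ∂[0,1,2] = [1,2] − [0,2] + [0,1],
  ∂[0,1,4] = [1,4] − [0,4] + [0,1].
This gives a 9×6 integer matrix of rank 5; reducing to Smith normal form yields diagonal entries (1,1,1,1,1).

Computing H_k = (kernel of ∂_k) / (image of ∂_{k+1}):

  H_0: rank C_0 − rank ∂_1 = 5 − 4 = 1, and the invariant factors of ∂_1 are all 1, so H_0 ≅ Z.
  H_1: rank ker ∂_1 − rank ∂_2 = (9 − 4) − 5 = 0, and the invariant factors of ∂_2 are all 1, so H_1 ≅ 0.
  H_2: rank ker ∂_2 − rank ∂_3 = (6 − 5) − 0 = 1, and there is no ∂_3, so H_2 ≅ Z.

H_0 ≅ Z,  H_1 = 0,  H_2 ≅ Z.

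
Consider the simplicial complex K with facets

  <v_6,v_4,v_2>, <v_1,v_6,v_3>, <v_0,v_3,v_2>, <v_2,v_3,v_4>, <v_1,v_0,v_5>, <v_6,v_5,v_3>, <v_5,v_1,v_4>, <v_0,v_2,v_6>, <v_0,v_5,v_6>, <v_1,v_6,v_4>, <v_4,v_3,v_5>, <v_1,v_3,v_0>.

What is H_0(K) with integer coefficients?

H_0 = Z.

K has 7 vertices, 18 edges, 12 triangles.
rank ∂_0 = 0, rank ∂_1 = 6 ⇒ b_0 = 7 − 0 − 6 = 1; all invariant factors of ∂_1 are 1 so no torsion. So H_0 = Z.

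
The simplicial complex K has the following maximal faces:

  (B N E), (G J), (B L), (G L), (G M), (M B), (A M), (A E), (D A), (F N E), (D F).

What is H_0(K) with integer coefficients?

H_0 ≅ Z.

Fix the vertex order A < B < D < E < F < G < J < L < M < N and write every simplex with vertices in increasing order. Then dim K = 2 and the simplices of K are:

  0-simplices (10): A, B, D, E, F, G, J, L, M, N
  1-simplices (14): AD, AE, AM, BE, BL, BM, BN, DF, EF, EN, FN, GJ, GL, GM
  2-simplices (2): BEN, EFN

so the chain groups are C_0 ≅ Z^10, C_1 ≅ Z^14, C_2 ≅ Z^2.

Boundary ∂_1: C_1 → C_0 maps an edge to its endpoints' difference, ∂[p,q] = q − p.
As a 10×14 matrix over Z this has rank 9, with invariant factors (1,1,1,1,1,1,1,1,1).

∂_2: C_2 → C_1 maps a triangle to the signed sum of its edges. For instance
  ∂EFN = FN − EN + EF,
  ∂BEN = EN − BN + BE.
The resulting 14×2 matrix has rank 2, and its Smith normal form has invariant factors (1,1).

Computing H_k = (kernel of ∂_k) / (image of ∂_{k+1}):

  H_0: rank C_0 − rank ∂_1 = 10 − 9 = 1, and the invariant factors of ∂_1 are all 1, so H_0 = Z.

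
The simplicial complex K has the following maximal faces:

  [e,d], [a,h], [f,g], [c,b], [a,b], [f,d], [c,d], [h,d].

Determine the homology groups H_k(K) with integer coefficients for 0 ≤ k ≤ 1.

H_0 = Z,  H_1 = Z.

Take the total order a < b < c < d < e < f < g < h on the vertex set. Then K (dimension 1) consists of the simplices:

  0-simplices (8): a, b, c, d, e, f, g, h
  1-simplices (8): ab, ah, bc, cd, de, df, dh, fg

so the chain groups are C_0 ≅ Z^8, C_1 ≅ Z^8.

The boundary map ∂_1: C_1 → C_0 is given by ∂[p,q] = [q] − [p]. For instance
  ∂de = e − d.
The 8×8 boundary matrix has rank 7 and Smith normal form diag(1,1,1,1,1,1,1).

From H_k ≅ ker(∂_k) / im(∂_{k+1}) we obtain:

  H_0: rank C_0 − rank ∂_1 = 8 − 7 = 1, and the invariant factors of ∂_1 are all 1, so H_0 = Z.
  H_1: rank ker ∂_1 − rank ∂_2 = (8 − 7) − 0 = 1, and there is no ∂_2, so H_1 = Z.

As a check, the Euler characteristic is 8 − 8 = 0, which agrees with 1 − 1 = 0.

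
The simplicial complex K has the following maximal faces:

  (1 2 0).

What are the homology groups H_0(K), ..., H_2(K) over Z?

H_0 ≅ Z,  H_1 = 0,  H_2 = 0.

Order the vertices as 0 < 1 < 2. Listing each simplex with vertices in this order, K has dimension 2 with simplices:

  0-simplices (3): [0], [1], [2]
  1-simplices (3): [0,1], [0,2], [1,2]
  2-simplices (1): [0,1,2]

giving chain groups C_0 ≅ Z^3, C_1 ≅ Z^3, C_2 ≅ Z^1.

Boundary ∂_1: C_1 → C_0 is given by ∂[p,q] = [q] − [p]. For instance
  ∂[1,2] = [2] − [1].
The resulting 3×3 matrix has rank 2, and its Smith normal form has invariant factors (1,1).

Boundary ∂_2: C_2 → C_1 acts by ∂[p,q,r] = [q,r] − [p,r] + [p,q]. For instance
  ∂[0,1,2] = [1,2] − [0,2] + [0,1].
The resulting 3×1 matrix has rank 1, and its Smith normal form has invariant factors (1).

Now H_k = ker ∂_k / im ∂_{k+1}, so:

  H_0: rank C_0 − rank ∂_1 = 3 − 2 = 1, and the invariant factors of ∂_1 are all 1, so H_0 ≅ Z.
  H_1: rank ker ∂_1 − rank ∂_2 = (3 − 2) − 1 = 0, and the invariant factors of ∂_2 are all 1, so H_1 ≅ 0.
  H_2: rank ker ∂_2 − rank ∂_3 = (1 − 1) − 0 = 0, and there is no ∂_3, so H_2 ≅ 0.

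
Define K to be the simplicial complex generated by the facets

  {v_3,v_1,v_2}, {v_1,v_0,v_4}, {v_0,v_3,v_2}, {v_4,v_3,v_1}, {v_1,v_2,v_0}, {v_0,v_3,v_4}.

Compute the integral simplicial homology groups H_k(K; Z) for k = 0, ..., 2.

Order the vertices as v_0 < v_1 < v_2 < v_3 < v_4. Listing each simplex with vertices in this order, K has dimension 2 with simplices:

  0-simplices (5): [v_0], [v_1], [v_2], [v_3], [v_4]
  1-simplices (9): [v_0,v_1], [v_0,v_2], [v_0,v_3], [v_0,v_4], [v_1,v_2], [v_1,v_3], [v_1,v_4], [v_2,v_3], [v_3,v_4]
  2-simplices (6): [v_0,v_1,v_2], [v_0,v_1,v_4], [v_0,v_2,v_3], [v_0,v_3,v_4], [v_1,v_2,v_3], [v_1,v_3,v_4]

giving chain groups C_0 ≅ Z^5, C_1 ≅ Z^9, C_2 ≅ Z^6.

Boundary ∂_1: C_1 → C_0 sends each edge [p,q] (with p < q) to q − p.
As a 5×9 matrix over Z this has rank 4, with invariant factors (1,1,1,1).

The boundary map ∂_2: C_2 → C_1 sends each 2-simplex [p,q,r] to [q,r] − [p,r] + [p,q]. For instance
  ∂[v_0,v_1,v_2] = [v_1,v_2] − [v_0,v_2] + [v_0,v_1],
  ∂[v_0,v_3,v_4] = [v_3,v_4] − [v_0,v_4] + [v_0,v_3].
This gives a 9×6 integer matrix of rank 5; reducing to Smith normal form yields diagonal entries (1,1,1,1,1).

Computing H_k = (kernel of ∂_k) / (image of ∂_{k+1}):

  H_0: rank C_0 − rank ∂_1 = 5 − 4 = 1, and the invariant factors of ∂_1 are all 1, so H_0 = Z.
  H_1: rank ker ∂_1 − rank ∂_2 = (9 − 4) − 5 = 0, and the invariant factors of ∂_2 are all 1, so H_1 = 0.
  H_2: rank ker ∂_2 − rank ∂_3 = (6 − 5) − 0 = 1, and there is no ∂_3, so H_2 = Z.

H_0 ≅ Z,  H_1 = 0,  H_2 ≅ Z.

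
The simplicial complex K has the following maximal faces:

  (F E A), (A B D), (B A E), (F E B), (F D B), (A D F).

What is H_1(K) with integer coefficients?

Take the total order A < B < D < E < F on the vertex set. Then K (dimension 2) consists of the simplices:

  0-simplices (5): A, B, D, E, F
  1-simplices (9): AB, AD, AE, AF, BD, BE, BF, DF, EF
  2-simplices (6): ABD, ABE, ADF, AEF, BDF, BEF

giving chain groups C_0 ≅ Z^5, C_1 ≅ Z^9, C_2 ≅ Z^6.

Boundary ∂_1: C_1 → C_0 sends each edge [p,q] (with p < q) to q − p. For instance
  ∂DF = F − D.
The resulting 5×9 matrix has rank 4, and its Smith normal form has invariant factors (1,1,1,1).

Boundary ∂_2: C_2 → C_1 sends each 2-simplex [p,q,r] to [q,r] − [p,r] + [p,q]. For instance
  ∂AEF = EF − AF + AE,
  ∂ABD = BD − AD + AB.
As a 9×6 matrix over Z this has rank 5, with invariant factors (1,1,1,1,1).

Computing H_k = (kernel of ∂_k) / (image of ∂_{k+1}):

  H_1: rank ker ∂_1 − rank ∂_2 = (9 − 4) − 5 = 0, and the invariant factors of ∂_2 are all 1, so H_1 = 0.

H_1 ≅ 0.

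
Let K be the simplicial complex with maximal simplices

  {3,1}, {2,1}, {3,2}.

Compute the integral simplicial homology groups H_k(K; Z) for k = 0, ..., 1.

H_0 ≅ Z,  H_1 ≅ Z.

We work with the vertex ordering 1 < 2 < 3. The simplices of K, each written with vertices in increasing order, are:

  0-simplices (3): [1], [2], [3]
  1-simplices (3): [1,2], [1,3], [2,3]

so the chain groups are C_0 ≅ Z^3, C_1 ≅ Z^3.

Boundary ∂_1: C_1 → C_0 is given by ∂[p,q] = [q] − [p].
The resulting 3×3 matrix has rank 2, and its Smith normal form has invariant factors (1,1).

From H_k ≅ ker(∂_k) / im(∂_{k+1}) we obtain:

  H_0: rank C_0 − rank ∂_1 = 3 − 2 = 1, and the invariant factors of ∂_1 are all 1, so H_0 = Z.
  H_1: rank ker ∂_1 − rank ∂_2 = (3 − 2) − 0 = 1, and there is no ∂_2, so H_1 = Z.

As a check, the Euler characteristic is 3 − 3 = 0, which agrees with 1 − 1 = 0.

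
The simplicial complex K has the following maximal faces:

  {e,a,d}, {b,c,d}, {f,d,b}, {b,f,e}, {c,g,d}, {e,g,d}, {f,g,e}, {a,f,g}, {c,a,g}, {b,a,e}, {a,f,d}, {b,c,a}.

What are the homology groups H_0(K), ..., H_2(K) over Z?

H_0 ≅ Z,  H_1 ≅ Z/2,  H_2 = 0.

Order the vertices as a < b < c < d < e < f < g. Listing each simplex with vertices in this order, K has dimension 2 with simplices:

  0-simplices (7): a, b, c, d, e, f, g
  1-simplices (18): ab, ac, ad, ae, af, ag, bc, bd, be, bf, cd, cg, de, df, dg, ef, eg, fg
  2-simplices (12): abc, abe, acg, ade, adf, afg, bcd, bdf, bef, cdg, deg, efg

Hence C_0 ≅ Z^7, C_1 ≅ Z^18, C_2 ≅ Z^12.

∂_1: C_1 → C_0 is given by ∂[p,q] = [q] − [p]. For instance
  ∂ac = c − a.
As a 7×18 matrix over Z this has rank 6, with invariant factors (1,1,1,1,1,1).

The boundary map ∂_2: C_2 → C_1 maps a triangle to the signed sum of its edges. For instance
  ∂deg = eg − dg + de,
  ∂adf = df − af + ad.
The 18×12 boundary matrix has rank 12 and Smith normal form diag(1,1,1,1,1,1,1,1,1,1,1,2).

Computing H_k = (kernel of ∂_k) / (image of ∂_{k+1}):

  H_0: rank C_0 − rank ∂_1 = 7 − 6 = 1, and the invariant factors of ∂_1 are all 1, so H_0 ≅ Z.
  H_1: rank ker ∂_1 − rank ∂_2 = (18 − 6) − 12 = 0, and ∂_2 has invariant factor 2 > 1, so H_1 ≅ Z/2.
  H_2: rank ker ∂_2 − rank ∂_3 = (12 − 12) − 0 = 0, and there is no ∂_3, so H_2 ≅ 0.

As a check, the Euler characteristic is 7 − 18 + 12 = 1, which agrees with 1 − 0 + 0 = 1.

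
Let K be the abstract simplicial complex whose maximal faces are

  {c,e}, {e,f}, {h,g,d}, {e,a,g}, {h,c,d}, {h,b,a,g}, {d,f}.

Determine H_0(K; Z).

H_0 ≅ Z.

Fix the vertex order a < b < c < d < e < f < g < h and write every simplex with vertices in increasing order. Then dim K = 3 and the simplices of K are:

  0-simplices (8): a, b, c, d, e, f, g, h
  1-simplices (15): ab, ae, ag, ah, bg, bh, cd, ce, ch, df, dg, dh, ef, eg, gh
  2-simplices (7): abg, abh, aeg, agh, bgh, cdh, dgh
  3-simplices (1): abgh

Hence C_0 ≅ Z^8, C_1 ≅ Z^15, C_2 ≅ Z^7, C_3 ≅ Z^1.

Boundary ∂_1: C_1 → C_0 maps an edge to its endpoints' difference, ∂[p,q] = q − p.
The 8×15 boundary matrix has rank 7 and Smith normal form diag(1,1,1,1,1,1,1).

∂_2: C_2 → C_1 acts by ∂[p,q,r] = [q,r] − [p,r] + [p,q]. For instance
  ∂abg = bg − ag + ab,
  ∂abh = bh − ah + ab.
The resulting 15×7 matrix has rank 6, and its Smith normal form has invariant factors (1,1,1,1,1,1).

The boundary map ∂_3: C_3 → C_2 sends each 3-simplex σ to the alternating sum Σ_i (−1)^i (σ with its i-th vertex removed). For instance
  ∂abgh = bgh − agh + abh − abg.
As a 7×1 matrix over Z this has rank 1, with invariant factors (1).

From H_k ≅ ker(∂_k) / im(∂_{k+1}) we obtain:

  H_0: rank C_0 − rank ∂_1 = 8 − 7 = 1, and the invariant factors of ∂_1 are all 1, so H_0 = Z.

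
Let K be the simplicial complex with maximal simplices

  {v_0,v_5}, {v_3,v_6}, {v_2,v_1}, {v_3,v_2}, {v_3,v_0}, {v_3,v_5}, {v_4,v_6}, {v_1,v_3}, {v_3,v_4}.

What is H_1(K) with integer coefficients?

Take the total order v_0 < v_1 < v_2 < v_3 < v_4 < v_5 < v_6 on the vertex set. Then K (dimension 1) consists of the simplices:

  0-simplices (7): [v_0], [v_1], [v_2], [v_3], [v_4], [v_5], [v_6]
  1-simplices (9): [v_0,v_3], [v_0,v_5], [v_1,v_2], [v_1,v_3], [v_2,v_3], [v_3,v_4], [v_3,v_5], [v_3,v_6], [v_4,v_6]

giving chain groups C_0 ≅ Z^7, C_1 ≅ Z^9.

Boundary ∂_1: C_1 → C_0 is given by ∂[p,q] = [q] − [p]. For instance
  ∂[v_0,v_3] = [v_3] − [v_0].
The 7×9 boundary matrix has rank 6 and Smith normal form diag(1,1,1,1,1,1).

Reading off H_k = ker ∂_k / im ∂_{k+1}:

  H_1: rank ker ∂_1 − rank ∂_2 = (9 − 6) − 0 = 3, and there is no ∂_2, so H_1 ≅ Z^3.

H_1 ≅ Z^3.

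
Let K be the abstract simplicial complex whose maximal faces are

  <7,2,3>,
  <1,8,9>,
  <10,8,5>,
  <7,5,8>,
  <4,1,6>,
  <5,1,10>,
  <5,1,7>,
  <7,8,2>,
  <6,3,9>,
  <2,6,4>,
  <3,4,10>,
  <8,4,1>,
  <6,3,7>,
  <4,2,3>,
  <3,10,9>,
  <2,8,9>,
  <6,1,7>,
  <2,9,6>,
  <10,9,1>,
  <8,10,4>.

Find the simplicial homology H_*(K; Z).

H_0 ≅ Z,  H_1 ≅ Z ⊕ Z/2,  H_2 = 0.

Take the total order 1 < 2 < 3 < 4 < 5 < 6 < 7 < 8 < 9 < 10 on the vertex set. Then K (dimension 2) consists of the simplices:

  0-simplices (10): [1], [2], [3], [4], [5], [6], [7], [8], [9], [10]
  1-simplices (30): (30 of them)
  2-simplices (20): (20 of them)

so the chain groups are C_0 ≅ Z^10, C_1 ≅ Z^30, C_2 ≅ Z^20.

∂_1: C_1 → C_0 maps an edge to its endpoints' difference, ∂[p,q] = q − p.
As a 10×30 matrix over Z this has rank 9, with invariant factors (1,1,1,1,1,1,1,1,1).

Boundary ∂_2: C_2 → C_1 acts by ∂[p,q,r] = [q,r] − [p,r] + [p,q]. For instance
  ∂[2,8,9] = [8,9] − [2,9] + [2,8],
  ∂[4,8,10] = [8,10] − [4,10] + [4,8].
As a 30×20 matrix over Z this has rank 20, with invariant factors (1,1,1,1,1,1,1,1,1,1,1,1,1,1,1,1,1,1,1,2).

From H_k ≅ ker(∂_k) / im(∂_{k+1}) we obtain:

  H_0: rank C_0 − rank ∂_1 = 10 − 9 = 1, and the invariant factors of ∂_1 are all 1, so H_0 = Z.
  H_1: rank ker ∂_1 − rank ∂_2 = (30 − 9) − 20 = 1, and ∂_2 has invariant factor 2 > 1, so H_1 = Z ⊕ Z/2.
  H_2: rank ker ∂_2 − rank ∂_3 = (20 − 20) − 0 = 0, and there is no ∂_3, so H_2 = 0.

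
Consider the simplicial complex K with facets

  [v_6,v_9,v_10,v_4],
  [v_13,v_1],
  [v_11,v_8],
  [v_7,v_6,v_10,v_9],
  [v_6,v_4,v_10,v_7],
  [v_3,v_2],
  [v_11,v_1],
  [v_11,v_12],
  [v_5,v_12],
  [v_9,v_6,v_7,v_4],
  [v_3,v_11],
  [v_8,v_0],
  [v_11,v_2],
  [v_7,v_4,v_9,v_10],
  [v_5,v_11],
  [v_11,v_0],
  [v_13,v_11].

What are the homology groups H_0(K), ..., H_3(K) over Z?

H_0 = Z^2,  H_1 = Z^4,  H_2 = 0,  H_3 = Z.

Take the total order v_0 < v_1 < v_2 < v_3 < v_4 < v_5 < v_6 < v_7 < v_8 < v_9 < v_10 < v_11 < v_12 < v_13 on the vertex set. Then K (dimension 3) consists of the simplices:

  0-simplices (14): [v_0], [v_1], [v_2], [v_3], [v_4], [v_5], [v_6], [v_7], [v_8], [v_9], [v_10], [v_11], [v_12], [v_13]
  1-simplices (22): (22 of them)
  2-simplices (10): [v_4,v_6,v_7], [v_4,v_6,v_9], [v_4,v_6,v_10], [v_4,v_7,v_9], [v_4,v_7,v_10], [v_4,v_9,v_10], [v_6,v_7,v_9], [v_6,v_7,v_10], [v_6,v_9,v_10], [v_7,v_9,v_10]
  3-simplices (5): [v_4,v_6,v_7,v_9], [v_4,v_6,v_7,v_10], [v_4,v_6,v_9,v_10], [v_4,v_7,v_9,v_10], [v_6,v_7,v_9,v_10]

giving chain groups C_0 ≅ Z^14, C_1 ≅ Z^22, C_2 ≅ Z^10, C_3 ≅ Z^5.

Boundary ∂_1: C_1 → C_0 sends each edge [p,q] (with p < q) to q − p. For instance
  ∂[v_2,v_11] = [v_11] − [v_2].
The 14×22 boundary matrix has rank 12 and Smith normal form diag(1,1,1,1,1,1,1,1,1,1,1,1).

The boundary map ∂_2: C_2 → C_1 maps a triangle to the signed sum of its edges. For instance
  ∂[v_6,v_7,v_10] = [v_7,v_10] − [v_6,v_10] + [v_6,v_7],
  ∂[v_4,v_6,v_9] = [v_6,v_9] − [v_4,v_9] + [v_4,v_6].
The resulting 22×10 matrix has rank 6, and its Smith normal form has invariant factors (1,1,1,1,1,1).

Boundary ∂_3: C_3 → C_2 sends each 3-simplex σ to the alternating sum Σ_i (−1)^i (σ with its i-th vertex removed). For instance
  ∂[v_4,v_6,v_9,v_10] = [v_6,v_9,v_10] − [v_4,v_9,v_10] + [v_4,v_6,v_10] − [v_4,v_6,v_9],
  ∂[v_6,v_7,v_9,v_10] = [v_7,v_9,v_10] − [v_6,v_9,v_10] + [v_6,v_7,v_10] − [v_6,v_7,v_9].
This gives a 10×5 integer matrix of rank 4; reducing to Smith normal form yields diagonal entries (1,1,1,1).

Computing H_k = (kernel of ∂_k) / (image of ∂_{k+1}):

  H_0: rank C_0 − rank ∂_1 = 14 − 12 = 2, and the invariant factors of ∂_1 are all 1, so H_0 ≅ Z^2.
  H_1: rank ker ∂_1 − rank ∂_2 = (22 − 12) − 6 = 4, and the invariant factors of ∂_2 are all 1, so H_1 ≅ Z^4.
  H_2: rank ker ∂_2 − rank ∂_3 = (10 − 6) − 4 = 0, and the invariant factors of ∂_3 are all 1, so H_2 ≅ 0.
  H_3: rank ker ∂_3 − rank ∂_4 = (5 − 4) − 0 = 1, and there is no ∂_4, so H_3 ≅ Z.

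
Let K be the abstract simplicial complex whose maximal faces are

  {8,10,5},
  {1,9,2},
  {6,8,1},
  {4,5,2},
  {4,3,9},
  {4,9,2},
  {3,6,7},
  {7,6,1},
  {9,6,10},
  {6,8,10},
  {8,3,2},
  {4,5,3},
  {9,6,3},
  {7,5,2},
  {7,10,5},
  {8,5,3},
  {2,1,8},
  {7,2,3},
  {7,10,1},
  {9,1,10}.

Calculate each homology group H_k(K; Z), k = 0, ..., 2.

H_0 = Z,  H_1 = Z × Z/2,  H_2 = 0.

We work with the vertex ordering 1 < 2 < 3 < 4 < 5 < 6 < 7 < 8 < 9 < 10. The simplices of K, each written with vertices in increasing order, are:

  0-simplices (10): [1], [2], [3], [4], [5], [6], [7], [8], [9], [10]
  1-simplices (30): (30 of them)
  2-simplices (20): (20 of them)

so the chain groups are C_0 ≅ Z^10, C_1 ≅ Z^30, C_2 ≅ Z^20.

Boundary ∂_1: C_1 → C_0 is given by ∂[p,q] = [q] − [p].
The 10×30 boundary matrix has rank 9 and Smith normal form diag(1,1,1,1,1,1,1,1,1).

∂_2: C_2 → C_1 acts by ∂[p,q,r] = [q,r] − [p,r] + [p,q]. For instance
  ∂[2,4,9] = [4,9] − [2,9] + [2,4],
  ∂[2,3,8] = [3,8] − [2,8] + [2,3].
This gives a 30×20 integer matrix of rank 20; reducing to Smith normal form yields diagonal entries (1,1,1,1,1,1,1,1,1,1,1,1,1,1,1,1,1,1,1,2).

Reading off H_k = ker ∂_k / im ∂_{k+1}:

  H_0: rank C_0 − rank ∂_1 = 10 − 9 = 1, and the invariant factors of ∂_1 are all 1, so H_0 = Z.
  H_1: rank ker ∂_1 − rank ∂_2 = (30 − 9) − 20 = 1, and ∂_2 has invariant factor 2 > 1, so H_1 = Z × Z/2.
  H_2: rank ker ∂_2 − rank ∂_3 = (20 − 20) − 0 = 0, and there is no ∂_3, so H_2 = 0.

As a check, the Euler characteristic is 10 − 30 + 20 = 0, which agrees with 1 − 1 + 0 = 0.
(K is a triangulation of the Klein bottle.)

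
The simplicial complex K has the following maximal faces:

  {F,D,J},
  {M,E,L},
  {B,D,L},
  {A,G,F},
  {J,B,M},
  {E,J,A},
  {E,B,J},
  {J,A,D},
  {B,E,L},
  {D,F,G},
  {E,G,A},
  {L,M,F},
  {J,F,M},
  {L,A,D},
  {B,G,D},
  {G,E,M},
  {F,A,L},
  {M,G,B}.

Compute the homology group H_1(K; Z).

H_1 ≅ Z ⊕ Z/2.

Order the vertices as A < B < D < E < F < G < J < L < M. Listing each simplex with vertices in this order, K has dimension 2 with simplices:

  0-simplices (9): A, B, D, E, F, G, J, L, M
  1-simplices (27): AD, AE, AF, AG, AJ, AL, BD, BE, BG, BJ, BL, BM, DF, DG, DJ, DL, EG, EJ, EL, EM, FG, FJ, FL, FM, GM, JM, LM
  2-simplices (18): ADJ, ADL, AEG, AEJ, AFG, AFL, BDG, BDL, BEJ, BEL, BGM, BJM, DFG, DFJ, EGM, ELM, FJM, FLM

so the chain groups are C_0 ≅ Z^9, C_1 ≅ Z^27, C_2 ≅ Z^18.

The boundary map ∂_1: C_1 → C_0 sends each edge [p,q] (with p < q) to q − p. For instance
  ∂EG = G − E.
As a 9×27 matrix over Z this has rank 8, with invariant factors (1,1,1,1,1,1,1,1).

∂_2: C_2 → C_1 acts by ∂[p,q,r] = [q,r] − [p,r] + [p,q]. For instance
  ∂BDG = DG − BG + BD,
  ∂AEJ = EJ − AJ + AE.
This gives a 27×18 integer matrix of rank 18; reducing to Smith normal form yields diagonal entries (1,1,1,1,1,1,1,1,1,1,1,1,1,1,1,1,1,2).

Now H_k = ker ∂_k / im ∂_{k+1}, so:

  H_1: rank ker ∂_1 − rank ∂_2 = (27 − 8) − 18 = 1, and ∂_2 has invariant factor 2 > 1, so H_1 ≅ Z ⊕ Z/2.

(K is a triangulation of the Klein bottle.)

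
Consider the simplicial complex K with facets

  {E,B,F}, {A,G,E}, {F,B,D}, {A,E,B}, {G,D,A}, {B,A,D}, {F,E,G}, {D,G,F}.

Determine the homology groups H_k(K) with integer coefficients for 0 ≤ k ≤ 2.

Fix the vertex order A < B < D < E < F < G and write every simplex with vertices in increasing order. Then dim K = 2 and the simplices of K are:

  0-simplices (6): A, B, D, E, F, G
  1-simplices (12): AB, AD, AE, AG, BD, BE, BF, DF, DG, EF, EG, FG
  2-simplices (8): ABD, ABE, ADG, AEG, BDF, BEF, DFG, EFG

so the chain groups are C_0 ≅ Z^6, C_1 ≅ Z^12, C_2 ≅ Z^8.

∂_1: C_1 → C_0 is given by ∂[p,q] = [q] − [p]. For instance
  ∂AE = E − A.
The resulting 6×12 matrix has rank 5, and its Smith normal form has invariant factors (1,1,1,1,1).

The boundary map ∂_2: C_2 → C_1 maps a triangle to the signed sum of its edges. For instance
  ∂ADG = DG − AG + AD,
  ∂AEG = EG − AG + AE.
The resulting 12×8 matrix has rank 7, and its Smith normal form has invariant factors (1,1,1,1,1,1,1).

Now H_k = ker ∂_k / im ∂_{k+1}, so:

  H_0: rank C_0 − rank ∂_1 = 6 − 5 = 1, and the invariant factors of ∂_1 are all 1, so H_0 ≅ Z.
  H_1: rank ker ∂_1 − rank ∂_2 = (12 − 5) − 7 = 0, and the invariant factors of ∂_2 are all 1, so H_1 ≅ 0.
  H_2: rank ker ∂_2 − rank ∂_3 = (8 − 7) − 0 = 1, and there is no ∂_3, so H_2 ≅ Z.

(K is a triangulation of the 2-sphere S^2.)

H_0 ≅ Z,  H_1 = 0,  H_2 ≅ Z.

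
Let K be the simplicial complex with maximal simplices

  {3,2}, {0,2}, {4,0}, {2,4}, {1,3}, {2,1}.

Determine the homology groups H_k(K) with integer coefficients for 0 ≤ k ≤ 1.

Take the total order 0 < 1 < 2 < 3 < 4 on the vertex set. Then K (dimension 1) consists of the simplices:

  0-simplices (5): [0], [1], [2], [3], [4]
  1-simplices (6): [0,2], [0,4], [1,2], [1,3], [2,3], [2,4]

Hence C_0 ≅ Z^5, C_1 ≅ Z^6.

The boundary map ∂_1: C_1 → C_0 maps an edge to its endpoints' difference, ∂[p,q] = q − p. For instance
  ∂[0,2] = [2] − [0].
This gives a 5×6 integer matrix of rank 4; reducing to Smith normal form yields diagonal entries (1,1,1,1).

Reading off H_k = ker ∂_k / im ∂_{k+1}:

  H_0: rank C_0 − rank ∂_1 = 5 − 4 = 1, and the invariant factors of ∂_1 are all 1, so H_0 = Z.
  H_1: rank ker ∂_1 − rank ∂_2 = (6 − 4) − 0 = 2, and there is no ∂_2, so H_1 = Z^2.

As a check, the Euler characteristic is 5 − 6 = -1, which agrees with 1 − 2 = -1.

H_0 = Z,  H_1 = Z^2.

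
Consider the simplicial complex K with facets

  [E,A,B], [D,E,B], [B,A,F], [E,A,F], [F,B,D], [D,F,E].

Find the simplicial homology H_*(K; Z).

H_0 = Z,  H_1 = 0,  H_2 = Z.

We work with the vertex ordering A < B < D < E < F. The simplices of K, each written with vertices in increasing order, are:

  0-simplices (5): A, B, D, E, F
  1-simplices (9): AB, AE, AF, BD, BE, BF, DE, DF, EF
  2-simplices (6): ABE, ABF, AEF, BDE, BDF, DEF

giving chain groups C_0 ≅ Z^5, C_1 ≅ Z^9, C_2 ≅ Z^6.

∂_1: C_1 → C_0 sends each edge [p,q] (with p < q) to q − p.
The resulting 5×9 matrix has rank 4, and its Smith normal form has invariant factors (1,1,1,1).

∂_2: C_2 → C_1 acts by ∂[p,q,r] = [q,r] − [p,r] + [p,q]. For instance
  ∂ABF = BF − AF + AB,
  ∂BDF = DF − BF + BD.
As a 9×6 matrix over Z this has rank 5, with invariant factors (1,1,1,1,1).

Computing H_k = (kernel of ∂_k) / (image of ∂_{k+1}):

  H_0: rank C_0 − rank ∂_1 = 5 − 4 = 1, and the invariant factors of ∂_1 are all 1, so H_0 ≅ Z.
  H_1: rank ker ∂_1 − rank ∂_2 = (9 − 4) − 5 = 0, and the invariant factors of ∂_2 are all 1, so H_1 ≅ 0.
  H_2: rank ker ∂_2 − rank ∂_3 = (6 − 5) − 0 = 1, and there is no ∂_3, so H_2 ≅ Z.

As a check, the Euler characteristic is 5 − 9 + 6 = 2, which agrees with 1 − 0 + 1 = 2.
(K is a triangulation of the 2-sphere S^2.)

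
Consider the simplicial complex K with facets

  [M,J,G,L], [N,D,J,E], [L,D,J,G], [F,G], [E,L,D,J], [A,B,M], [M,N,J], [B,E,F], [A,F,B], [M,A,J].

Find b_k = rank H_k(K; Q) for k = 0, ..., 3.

b_0 = 1, b_1 = 2, b_2 = 0, b_3 = 0.

We work with the vertex ordering A < B < D < E < F < G < J < L < M < N. The simplices of K, each written with vertices in increasing order, are:

  0-simplices (10): A, B, D, E, F, G, J, L, M, N
  1-simplices (25): AB, AF, AJ, AM, BE, BF, BM, DE, DG, DJ, DL, DN, EF, EJ, EL, EN, FG, GJ, GL, GM, JL, JM, JN, LM, MN
  2-simplices (18): ABF, ABM, AJM, BEF, DEJ, DEL, DEN, DGJ, DGL, DJL, DJN, EJL, EJN, GJL, GJM, GLM, JLM, JMN
  3-simplices (4): DEJL, DEJN, DGJL, GJLM

so the chain groups are C_0 ≅ Z^10, C_1 ≅ Z^25, C_2 ≅ Z^18, C_3 ≅ Z^4.

∂_1: C_1 → C_0 maps an edge to its endpoints' difference, ∂[p,q] = q − p. For instance
  ∂EF = F − E.
The resulting 10×25 matrix has rank 9, and its Smith normal form has invariant factors (1,1,1,1,1,1,1,1,1).

The boundary map ∂_2: C_2 → C_1 acts by ∂[p,q,r] = [q,r] − [p,r] + [p,q]. For instance
  ∂EJL = JL − EL + EJ,
  ∂ABF = BF − AF + AB.
This gives a 25×18 integer matrix of rank 14; reducing to Smith normal form yields diagonal entries (1,1,1,1,1,1,1,1,1,1,1,1,1,1).

∂_3: C_3 → C_2 sends each 3-simplex σ to the alternating sum Σ_i (−1)^i (σ with its i-th vertex removed). For instance
  ∂DGJL = GJL − DJL + DGL − DGJ,
  ∂GJLM = JLM − GLM + GJM − GJL.
This gives a 18×4 integer matrix of rank 4; reducing to Smith normal form yields diagonal entries (1,1,1,1).

From H_k ≅ ker(∂_k) / im(∂_{k+1}) we obtain:

  H_0: rank C_0 − rank ∂_1 = 10 − 9 = 1, and the invariant factors of ∂_1 are all 1, so H_0 ≅ Z.
  H_1: rank ker ∂_1 − rank ∂_2 = (25 − 9) − 14 = 2, and the invariant factors of ∂_2 are all 1, so H_1 ≅ Z^2.
  H_2: rank ker ∂_2 − rank ∂_3 = (18 − 14) − 4 = 0, and the invariant factors of ∂_3 are all 1, so H_2 ≅ 0.
  H_3: rank ker ∂_3 − rank ∂_4 = (4 − 4) − 0 = 0, and there is no ∂_4, so H_3 ≅ 0.

As a check, the Euler characteristic is 10 − 25 + 18 − 4 = -1, which agrees with 1 − 2 + 0 − 0 = -1.

Hence the Betti numbers are b_0 = 1, b_1 = 2, b_2 = 0, b_3 = 0.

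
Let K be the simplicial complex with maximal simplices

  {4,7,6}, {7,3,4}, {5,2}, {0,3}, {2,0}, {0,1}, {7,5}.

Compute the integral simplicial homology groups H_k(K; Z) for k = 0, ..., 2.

H_0 ≅ Z,  H_1 ≅ Z,  H_2 = 0.

Fix the vertex order 0 < 1 < 2 < 3 < 4 < 5 < 6 < 7 and write every simplex with vertices in increasing order. Then dim K = 2 and the simplices of K are:

  0-simplices (8): [0], [1], [2], [3], [4], [5], [6], [7]
  1-simplices (10): [0,1], [0,2], [0,3], [2,5], [3,4], [3,7], [4,6], [4,7], [5,7], [6,7]
  2-simplices (2): [3,4,7], [4,6,7]

so the chain groups are C_0 ≅ Z^8, C_1 ≅ Z^10, C_2 ≅ Z^2.

The boundary map ∂_1: C_1 → C_0 is given by ∂[p,q] = [q] − [p].
The resulting 8×10 matrix has rank 7, and its Smith normal form has invariant factors (1,1,1,1,1,1,1).

Boundary ∂_2: C_2 → C_1 acts by ∂[p,q,r] = [q,r] − [p,r] + [p,q]. For instance
  ∂[3,4,7] = [4,7] − [3,7] + [3,4],
  ∂[4,6,7] = [6,7] − [4,7] + [4,6].
The 10×2 boundary matrix has rank 2 and Smith normal form diag(1,1).

Reading off H_k = ker ∂_k / im ∂_{k+1}:

  H_0: rank C_0 − rank ∂_1 = 8 − 7 = 1, and the invariant factors of ∂_1 are all 1, so H_0 = Z.
  H_1: rank ker ∂_1 − rank ∂_2 = (10 − 7) − 2 = 1, and the invariant factors of ∂_2 are all 1, so H_1 = Z.
  H_2: rank ker ∂_2 − rank ∂_3 = (2 − 2) − 0 = 0, and there is no ∂_3, so H_2 = 0.

As a check, the Euler characteristic is 8 − 10 + 2 = 0, which agrees with 1 − 1 + 0 = 0.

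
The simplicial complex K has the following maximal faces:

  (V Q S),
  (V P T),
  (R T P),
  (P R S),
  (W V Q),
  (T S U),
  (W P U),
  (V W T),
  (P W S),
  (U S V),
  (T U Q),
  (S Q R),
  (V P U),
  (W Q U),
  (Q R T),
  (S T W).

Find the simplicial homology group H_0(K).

Fix the vertex order P < Q < R < S < T < U < V < W and write every simplex with vertices in increasing order. Then dim K = 2 and the simplices of K are:

  0-simplices (8): P, Q, R, S, T, U, V, W
  1-simplices (24): PR, PS, PT, PU, PV, PW, QR, QS, QT, QU, QV, QW, RS, RT, ST, SU, SV, SW, TU, TV, TW, UV, UW, VW
  2-simplices (16): PRS, PRT, PSW, PTV, PUV, PUW, QRS, QRT, QSV, QTU, QUW, QVW, STU, STW, SUV, TVW

giving chain groups C_0 ≅ Z^8, C_1 ≅ Z^24, C_2 ≅ Z^16.

∂_1: C_1 → C_0 maps an edge to its endpoints' difference, ∂[p,q] = q − p. For instance
  ∂VW = W − V.
The 8×24 boundary matrix has rank 7 and Smith normal form diag(1,1,1,1,1,1,1).

The boundary map ∂_2: C_2 → C_1 maps a triangle to the signed sum of its edges. For instance
  ∂PRS = RS − PS + PR,
  ∂QRS = RS − QS + QR.
As a 24×16 matrix over Z this has rank 15, with invariant factors (1,1,1,1,1,1,1,1,1,1,1,1,1,1,1).

Computing H_k = (kernel of ∂_k) / (image of ∂_{k+1}):

  H_0: rank C_0 − rank ∂_1 = 8 − 7 = 1, and the invariant factors of ∂_1 are all 1, so H_0 = Z.

(K is a triangulation of the torus T^2.)

H_0 ≅ Z.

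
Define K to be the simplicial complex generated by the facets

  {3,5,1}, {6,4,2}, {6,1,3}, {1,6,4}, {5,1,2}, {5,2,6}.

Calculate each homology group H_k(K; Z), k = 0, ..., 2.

Order the vertices as 1 < 2 < 3 < 4 < 5 < 6. Listing each simplex with vertices in this order, K has dimension 2 with simplices:

  0-simplices (6): [1], [2], [3], [4], [5], [6]
  1-simplices (12): [1,2], [1,3], [1,4], [1,5], [1,6], [2,4], [2,5], [2,6], [3,5], [3,6], [4,6], [5,6]
  2-simplices (6): [1,2,5], [1,3,5], [1,3,6], [1,4,6], [2,4,6], [2,5,6]

Hence C_0 ≅ Z^6, C_1 ≅ Z^12, C_2 ≅ Z^6.

Boundary ∂_1: C_1 → C_0 maps an edge to its endpoints' difference, ∂[p,q] = q − p.
The 6×12 boundary matrix has rank 5 and Smith normal form diag(1,1,1,1,1).

The boundary map ∂_2: C_2 → C_1 acts by ∂[p,q,r] = [q,r] − [p,r] + [p,q]. For instance
  ∂[1,3,5] = [3,5] − [1,5] + [1,3],
  ∂[2,5,6] = [5,6] − [2,6] + [2,5].
The resulting 12×6 matrix has rank 6, and its Smith normal form has invariant factors (1,1,1,1,1,1).

Now H_k = ker ∂_k / im ∂_{k+1}, so:

  H_0: rank C_0 − rank ∂_1 = 6 − 5 = 1, and the invariant factors of ∂_1 are all 1, so H_0 = Z.
  H_1: rank ker ∂_1 − rank ∂_2 = (12 − 5) − 6 = 1, and the invariant factors of ∂_2 are all 1, so H_1 = Z.
  H_2: rank ker ∂_2 − rank ∂_3 = (6 − 6) − 0 = 0, and there is no ∂_3, so H_2 = 0.

H_0 ≅ Z,  H_1 ≅ Z,  H_2 = 0.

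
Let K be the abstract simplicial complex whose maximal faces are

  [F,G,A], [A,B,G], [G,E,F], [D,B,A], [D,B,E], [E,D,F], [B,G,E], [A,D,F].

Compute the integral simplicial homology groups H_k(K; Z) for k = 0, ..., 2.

K has 6 vertices, 12 edges, 8 triangles.
rank ∂_0 = 0, rank ∂_1 = 5 ⇒ b_0 = 6 − 0 − 5 = 1; all invariant factors of ∂_1 are 1 so no torsion. So H_0 ≅ Z.
rank ∂_1 = 5, rank ∂_2 = 7 ⇒ b_1 = 12 − 5 − 7 = 0; all invariant factors of ∂_2 are 1 so no torsion. So H_1 ≅ 0.
rank ∂_2 = 7, rank ∂_3 = 0 ⇒ b_2 = 8 − 7 − 0 = 1. So H_2 ≅ Z.

H_0 = Z,  H_1 = 0,  H_2 = Z.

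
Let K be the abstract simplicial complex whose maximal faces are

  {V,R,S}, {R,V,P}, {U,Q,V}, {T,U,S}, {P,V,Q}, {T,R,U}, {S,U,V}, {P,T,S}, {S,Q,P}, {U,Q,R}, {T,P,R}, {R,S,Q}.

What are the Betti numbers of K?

We work with the vertex ordering P < Q < R < S < T < U < V. The simplices of K, each written with vertices in increasing order, are:

  0-simplices (7): P, Q, R, S, T, U, V
  1-simplices (18): PQ, PR, PS, PT, PV, QR, QS, QU, QV, RS, RT, RU, RV, ST, SU, SV, TU, UV
  2-simplices (12): PQS, PQV, PRT, PRV, PST, QRS, QRU, QUV, RSV, RTU, STU, SUV

so the chain groups are C_0 ≅ Z^7, C_1 ≅ Z^18, C_2 ≅ Z^12.

∂_1: C_1 → C_0 is given by ∂[p,q] = [q] − [p]. For instance
  ∂RS = S − R.
The 7×18 boundary matrix has rank 6 and Smith normal form diag(1,1,1,1,1,1).

The boundary map ∂_2: C_2 → C_1 sends each 2-simplex [p,q,r] to [q,r] − [p,r] + [p,q]. For instance
  ∂PRT = RT − PT + PR,
  ∂QUV = UV − QV + QU.
The resulting 18×12 matrix has rank 12, and its Smith normal form has invariant factors (1,1,1,1,1,1,1,1,1,1,1,2).

From H_k ≅ ker(∂_k) / im(∂_{k+1}) we obtain:

  H_0: rank C_0 − rank ∂_1 = 7 − 6 = 1, and the invariant factors of ∂_1 are all 1, so H_0 = Z.
  H_1: rank ker ∂_1 − rank ∂_2 = (18 − 6) − 12 = 0, and ∂_2 has invariant factor 2 > 1, so H_1 = Z/2.
  H_2: rank ker ∂_2 − rank ∂_3 = (12 − 12) − 0 = 0, and there is no ∂_3, so H_2 = 0.

(K is a triangulation of the real projective plane RP^2.)

Hence the Betti numbers are b_0 = 1, b_1 = 0, b_2 = 0.

b_0 = 1, b_1 = 0, b_2 = 0.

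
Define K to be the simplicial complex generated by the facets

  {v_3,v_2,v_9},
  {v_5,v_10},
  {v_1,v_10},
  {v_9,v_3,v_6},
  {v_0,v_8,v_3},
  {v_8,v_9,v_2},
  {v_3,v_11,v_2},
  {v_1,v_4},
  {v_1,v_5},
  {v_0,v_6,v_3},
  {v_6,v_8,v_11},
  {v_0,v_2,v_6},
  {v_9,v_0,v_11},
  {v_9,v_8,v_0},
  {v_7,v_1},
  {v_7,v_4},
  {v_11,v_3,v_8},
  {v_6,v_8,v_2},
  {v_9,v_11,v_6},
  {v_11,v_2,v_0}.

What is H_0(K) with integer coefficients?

Fix the vertex order v_0 < v_1 < v_2 < v_3 < v_4 < v_5 < v_6 < v_7 < v_8 < v_9 < v_10 < v_11 and write every simplex with vertices in increasing order. Then dim K = 2 and the simplices of K are:

  0-simplices (12): [v_0], [v_1], [v_2], [v_3], [v_4], [v_5], [v_6], [v_7], [v_8], [v_9], [v_10], [v_11]
  1-simplices (27): (27 of them)
  2-simplices (14): (14 of them)

Hence C_0 ≅ Z^12, C_1 ≅ Z^27, C_2 ≅ Z^14.

The boundary map ∂_1: C_1 → C_0 is given by ∂[p,q] = [q] − [p]. For instance
  ∂[v_3,v_11] = [v_11] − [v_3].
As a 12×27 matrix over Z this has rank 10, with invariant factors (1,1,1,1,1,1,1,1,1,1).

The boundary map ∂_2: C_2 → C_1 acts by ∂[p,q,r] = [q,r] − [p,r] + [p,q]. For instance
  ∂[v_2,v_6,v_8] = [v_6,v_8] − [v_2,v_8] + [v_2,v_6],
  ∂[v_0,v_3,v_6] = [v_3,v_6] − [v_0,v_6] + [v_0,v_3].
The 27×14 boundary matrix has rank 13 and Smith normal form diag(1,1,1,1,1,1,1,1,1,1,1,1,1).

Reading off H_k = ker ∂_k / im ∂_{k+1}:

  H_0: rank C_0 − rank ∂_1 = 12 − 10 = 2, and the invariant factors of ∂_1 are all 1, so H_0 ≅ Z^2.

(K is a triangulation of the disjoint union of the torus T^2 and a wedge of 2 circles.)

H_0 = Z^2.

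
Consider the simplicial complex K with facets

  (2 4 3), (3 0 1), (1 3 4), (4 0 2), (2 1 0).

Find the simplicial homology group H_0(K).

H_0 = Z.

Fix the vertex order 0 < 1 < 2 < 3 < 4 and write every simplex with vertices in increasing order. Then dim K = 2 and the simplices of K are:

  0-simplices (5): [0], [1], [2], [3], [4]
  1-simplices (10): [0,1], [0,2], [0,3], [0,4], [1,2], [1,3], [1,4], [2,3], [2,4], [3,4]
  2-simplices (5): [0,1,2], [0,1,3], [0,2,4], [1,3,4], [2,3,4]

giving chain groups C_0 ≅ Z^5, C_1 ≅ Z^10, C_2 ≅ Z^5.

The boundary map ∂_1: C_1 → C_0 maps an edge to its endpoints' difference, ∂[p,q] = q − p.
The 5×10 boundary matrix has rank 4 and Smith normal form diag(1,1,1,1).

The boundary map ∂_2: C_2 → C_1 maps a triangle to the signed sum of its edges. For instance
  ∂[0,1,3] = [1,3] − [0,3] + [0,1],
  ∂[0,2,4] = [2,4] − [0,4] + [0,2].
The resulting 10×5 matrix has rank 5, and its Smith normal form has invariant factors (1,1,1,1,1).

Now H_k = ker ∂_k / im ∂_{k+1}, so:

  H_0: rank C_0 − rank ∂_1 = 5 − 4 = 1, and the invariant factors of ∂_1 are all 1, so H_0 = Z.

(K is a triangulation of the Möbius band.)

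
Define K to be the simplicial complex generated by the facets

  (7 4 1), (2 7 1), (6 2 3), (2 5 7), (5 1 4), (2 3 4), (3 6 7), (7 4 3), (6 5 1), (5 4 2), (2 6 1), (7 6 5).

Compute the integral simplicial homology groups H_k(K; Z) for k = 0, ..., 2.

H_0 ≅ Z,  H_1 ≅ Z/2,  H_2 = 0.

Fix the vertex order 1 < 2 < 3 < 4 < 5 < 6 < 7 and write every simplex with vertices in increasing order. Then dim K = 2 and the simplices of K are:

  0-simplices (7): [1], [2], [3], [4], [5], [6], [7]
  1-simplices (18): [1,2], [1,4], [1,5], [1,6], [1,7], [2,3], [2,4], [2,5], [2,6], [2,7], [3,4], [3,6], [3,7], [4,5], [4,7], [5,6], [5,7], [6,7]
  2-simplices (12): [1,2,6], [1,2,7], [1,4,5], [1,4,7], [1,5,6], [2,3,4], [2,3,6], [2,4,5], [2,5,7], [3,4,7], [3,6,7], [5,6,7]

Hence C_0 ≅ Z^7, C_1 ≅ Z^18, C_2 ≅ Z^12.

Boundary ∂_1: C_1 → C_0 maps an edge to its endpoints' difference, ∂[p,q] = q − p.
As a 7×18 matrix over Z this has rank 6, with invariant factors (1,1,1,1,1,1).

Boundary ∂_2: C_2 → C_1 maps a triangle to the signed sum of its edges. For instance
  ∂[1,2,6] = [2,6] − [1,6] + [1,2],
  ∂[1,2,7] = [2,7] − [1,7] + [1,2].
As a 18×12 matrix over Z this has rank 12, with invariant factors (1,1,1,1,1,1,1,1,1,1,1,2).

Reading off H_k = ker ∂_k / im ∂_{k+1}:

  H_0: rank C_0 − rank ∂_1 = 7 − 6 = 1, and the invariant factors of ∂_1 are all 1, so H_0 ≅ Z.
  H_1: rank ker ∂_1 − rank ∂_2 = (18 − 6) − 12 = 0, and ∂_2 has invariant factor 2 > 1, so H_1 ≅ Z/2.
  H_2: rank ker ∂_2 − rank ∂_3 = (12 − 12) − 0 = 0, and there is no ∂_3, so H_2 ≅ 0.

As a check, the Euler characteristic is 7 − 18 + 12 = 1, which agrees with 1 − 0 + 0 = 1.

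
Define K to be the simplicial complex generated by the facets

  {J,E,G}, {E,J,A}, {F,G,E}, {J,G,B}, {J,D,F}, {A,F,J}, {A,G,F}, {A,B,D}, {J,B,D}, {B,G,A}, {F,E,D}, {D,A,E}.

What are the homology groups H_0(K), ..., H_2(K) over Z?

H_0 = Z,  H_1 = Z_2,  H_2 = 0.

Take the total order A < B < D < E < F < G < J on the vertex set. Then K (dimension 2) consists of the simplices:

  0-simplices (7): A, B, D, E, F, G, J
  1-simplices (18): AB, AD, AE, AF, AG, AJ, BD, BG, BJ, DE, DF, DJ, EF, EG, EJ, FG, FJ, GJ
  2-simplices (12): ABD, ABG, ADE, AEJ, AFG, AFJ, BDJ, BGJ, DEF, DFJ, EFG, EGJ

Hence C_0 ≅ Z^7, C_1 ≅ Z^18, C_2 ≅ Z^12.

Boundary ∂_1: C_1 → C_0 maps an edge to its endpoints' difference, ∂[p,q] = q − p. For instance
  ∂FJ = J − F.
The resulting 7×18 matrix has rank 6, and its Smith normal form has invariant factors (1,1,1,1,1,1).

Boundary ∂_2: C_2 → C_1 sends each 2-simplex [p,q,r] to [q,r] − [p,r] + [p,q]. For instance
  ∂ABG = BG − AG + AB,
  ∂EFG = FG − EG + EF.
The resulting 18×12 matrix has rank 12, and its Smith normal form has invariant factors (1,1,1,1,1,1,1,1,1,1,1,2).

Reading off H_k = ker ∂_k / im ∂_{k+1}:

  H_0: rank C_0 − rank ∂_1 = 7 − 6 = 1, and the invariant factors of ∂_1 are all 1, so H_0 = Z.
  H_1: rank ker ∂_1 − rank ∂_2 = (18 − 6) − 12 = 0, and ∂_2 has invariant factor 2 > 1, so H_1 = Z_2.
  H_2: rank ker ∂_2 − rank ∂_3 = (12 − 12) − 0 = 0, and there is no ∂_3, so H_2 = 0.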